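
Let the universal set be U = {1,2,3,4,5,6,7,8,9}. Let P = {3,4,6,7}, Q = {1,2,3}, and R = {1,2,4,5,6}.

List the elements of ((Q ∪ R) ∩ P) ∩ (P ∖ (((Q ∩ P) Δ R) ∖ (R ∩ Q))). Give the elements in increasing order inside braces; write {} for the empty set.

{}

Q ∪ R = {1,2,3,4,5,6}
(Q ∪ R) ∩ P = {3,4,6}
Q ∩ P = {3}
(Q ∩ P) Δ R = {1,2,3,4,5,6}
R ∩ Q = {1,2}
((Q ∩ P) Δ R) ∖ (R ∩ Q) = {3,4,5,6}
P ∖ (((Q ∩ P) Δ R) ∖ (R ∩ Q)) = {7}
((Q ∪ R) ∩ P) ∩ (P ∖ (((Q ∩ P) Δ R) ∖ (R ∩ Q))) = {}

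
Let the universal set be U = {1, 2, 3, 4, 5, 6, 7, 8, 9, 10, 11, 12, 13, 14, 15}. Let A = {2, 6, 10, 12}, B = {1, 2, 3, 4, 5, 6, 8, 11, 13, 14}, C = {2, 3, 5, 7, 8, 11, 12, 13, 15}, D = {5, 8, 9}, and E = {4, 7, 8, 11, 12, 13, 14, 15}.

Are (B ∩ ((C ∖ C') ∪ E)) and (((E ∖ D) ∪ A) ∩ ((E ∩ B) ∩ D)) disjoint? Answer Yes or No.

Yes

C' = {1, 4, 6, 9, 10, 14}
C ∖ C' = {2, 3, 5, 7, 8, 11, 12, 13, 15}
(C ∖ C') ∪ E = {2, 3, 4, 5, 7, 8, 11, 12, 13, 14, 15}
B ∩ ((C ∖ C') ∪ E) = {2, 3, 4, 5, 8, 11, 13, 14}
E ∖ D = {4, 7, 11, 12, 13, 14, 15}
(E ∖ D) ∪ A = {2, 4, 6, 7, 10, 11, 12, 13, 14, 15}
E ∩ B = {4, 8, 11, 13, 14}
(E ∩ B) ∩ D = {8}
((E ∖ D) ∪ A) ∩ ((E ∩ B) ∩ D) = {}
{2, 3, 4, 5, 8, 11, 13, 14} and {} share no elements.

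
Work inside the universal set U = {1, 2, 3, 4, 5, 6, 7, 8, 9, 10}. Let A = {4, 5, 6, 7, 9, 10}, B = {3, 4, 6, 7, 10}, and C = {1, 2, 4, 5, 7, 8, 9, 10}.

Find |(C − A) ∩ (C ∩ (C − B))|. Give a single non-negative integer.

C − A = {1, 2, 8}
C − B = {1, 2, 5, 8, 9}
C ∩ (C − B) = {1, 2, 5, 8, 9}
(C − A) ∩ (C ∩ (C − B)) = {1, 2, 8}
|(C − A) ∩ (C ∩ (C − B))| = 3

3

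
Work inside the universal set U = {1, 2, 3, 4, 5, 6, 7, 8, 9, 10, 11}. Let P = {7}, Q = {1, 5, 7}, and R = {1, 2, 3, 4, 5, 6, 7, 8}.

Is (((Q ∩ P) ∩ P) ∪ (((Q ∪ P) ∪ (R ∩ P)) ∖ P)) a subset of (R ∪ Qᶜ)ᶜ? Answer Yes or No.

No

Q ∩ P = {7}
(Q ∩ P) ∩ P = {7}
Q ∪ P = {1, 5, 7}
R ∩ P = {7}
(Q ∪ P) ∪ (R ∩ P) = {1, 5, 7}
((Q ∪ P) ∪ (R ∩ P)) ∖ P = {1, 5}
((Q ∩ P) ∩ P) ∪ (((Q ∪ P) ∪ (R ∩ P)) ∖ P) = {1, 5, 7}
Qᶜ = {2, 3, 4, 6, 8, 9, 10, 11}
R ∪ Qᶜ = {1, 2, 3, 4, 5, 6, 7, 8, 9, 10, 11}
(R ∪ Qᶜ)ᶜ = {}
1 ∈ ((Q ∩ P) ∩ P) ∪ (((Q ∪ P) ∪ (R ∩ P)) ∖ P) but 1 ∉ (R ∪ Qᶜ)ᶜ, so the inclusion fails.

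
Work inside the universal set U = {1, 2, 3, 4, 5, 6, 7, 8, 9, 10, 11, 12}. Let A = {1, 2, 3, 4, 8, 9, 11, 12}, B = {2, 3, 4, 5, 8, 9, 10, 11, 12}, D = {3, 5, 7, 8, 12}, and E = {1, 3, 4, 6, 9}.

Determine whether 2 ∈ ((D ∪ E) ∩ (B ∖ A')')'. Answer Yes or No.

2 ∉ D and 2 ∉ E, so 2 ∉ D ∪ E
2 ∈ A, so 2 ∉ A'
2 ∈ B and 2 ∉ A', so 2 ∈ B ∖ A'
2 ∉ (B ∖ A')' since 2 ∈ (B ∖ A')
2 ∉ (D ∪ E) and 2 ∉ (B ∖ A')', so 2 ∉ (D ∪ E) ∩ (B ∖ A')'
2 ∈ ((D ∪ E) ∩ (B ∖ A')')' since 2 ∉ ((D ∪ E) ∩ (B ∖ A')')

Yes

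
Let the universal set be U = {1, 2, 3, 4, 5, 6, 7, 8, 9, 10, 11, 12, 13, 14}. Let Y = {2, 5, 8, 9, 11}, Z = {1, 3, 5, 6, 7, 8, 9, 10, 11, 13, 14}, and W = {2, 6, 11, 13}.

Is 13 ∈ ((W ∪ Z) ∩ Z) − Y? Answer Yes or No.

Yes

13 ∈ W and 13 ∈ Z, so 13 ∈ W ∪ Z
13 ∈ (W ∪ Z) and 13 ∈ Z, so 13 ∈ (W ∪ Z) ∩ Z
13 ∈ ((W ∪ Z) ∩ Z) and 13 ∉ Y, so 13 ∈ ((W ∪ Z) ∩ Z) − Y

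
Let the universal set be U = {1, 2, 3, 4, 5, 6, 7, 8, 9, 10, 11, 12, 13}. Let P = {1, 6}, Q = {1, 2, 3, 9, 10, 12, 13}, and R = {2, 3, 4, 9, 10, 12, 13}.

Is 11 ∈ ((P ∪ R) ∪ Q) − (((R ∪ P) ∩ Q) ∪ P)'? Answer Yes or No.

No

11 ∉ P and 11 ∉ R, so 11 ∉ P ∪ R
11 ∉ (P ∪ R) and 11 ∉ Q, so 11 ∉ (P ∪ R) ∪ Q
11 ∉ R and 11 ∉ P, so 11 ∉ R ∪ P
11 ∉ (R ∪ P) and 11 ∉ Q, so 11 ∉ (R ∪ P) ∩ Q
11 ∉ ((R ∪ P) ∩ Q) and 11 ∉ P, so 11 ∉ ((R ∪ P) ∩ Q) ∪ P
11 ∈ (((R ∪ P) ∩ Q) ∪ P)' since 11 ∉ (((R ∪ P) ∩ Q) ∪ P)
11 ∉ ((P ∪ R) ∪ Q) and 11 ∈ (((R ∪ P) ∩ Q) ∪ P)', so 11 ∉ ((P ∪ R) ∪ Q) − (((R ∪ P) ∩ Q) ∪ P)'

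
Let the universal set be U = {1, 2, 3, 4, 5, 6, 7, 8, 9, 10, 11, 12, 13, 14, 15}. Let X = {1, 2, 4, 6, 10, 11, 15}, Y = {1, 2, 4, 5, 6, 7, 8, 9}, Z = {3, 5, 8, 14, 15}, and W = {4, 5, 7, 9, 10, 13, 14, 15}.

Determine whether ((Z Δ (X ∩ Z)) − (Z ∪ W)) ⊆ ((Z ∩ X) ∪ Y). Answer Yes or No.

X ∩ Z = {15}
Z Δ (X ∩ Z) = {3, 5, 8, 14}
Z ∪ W = {3, 4, 5, 7, 8, 9, 10, 13, 14, 15}
(Z Δ (X ∩ Z)) − (Z ∪ W) = {}
Z ∩ X = {15}
(Z ∩ X) ∪ Y = {1, 2, 4, 5, 6, 7, 8, 9, 15}
Every element of {} is in {1, 2, 4, 5, 6, 7, 8, 9, 15}, so (Z Δ (X ∩ Z)) − (Z ∪ W) ⊆ (Z ∩ X) ∪ Y.

Yes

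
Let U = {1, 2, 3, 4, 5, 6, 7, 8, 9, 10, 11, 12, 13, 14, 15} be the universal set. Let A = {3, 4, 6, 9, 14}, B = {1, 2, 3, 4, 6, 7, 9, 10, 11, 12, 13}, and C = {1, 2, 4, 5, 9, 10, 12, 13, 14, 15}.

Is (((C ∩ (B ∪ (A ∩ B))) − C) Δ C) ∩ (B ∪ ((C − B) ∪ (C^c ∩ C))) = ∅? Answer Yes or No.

No

A ∩ B = {3, 4, 6, 9}
B ∪ (A ∩ B) = {1, 2, 3, 4, 6, 7, 9, 10, 11, 12, 13}
C ∩ (B ∪ (A ∩ B)) = {1, 2, 4, 9, 10, 12, 13}
(C ∩ (B ∪ (A ∩ B))) − C = {}
((C ∩ (B ∪ (A ∩ B))) − C) Δ C = {1, 2, 4, 5, 9, 10, 12, 13, 14, 15}
C − B = {5, 14, 15}
C^c = {3, 6, 7, 8, 11}
C^c ∩ C = {}
(C − B) ∪ (C^c ∩ C) = {5, 14, 15}
B ∪ ((C − B) ∪ (C^c ∩ C)) = {1, 2, 3, 4, 5, 6, 7, 9, 10, 11, 12, 13, 14, 15}
1 lies in both, so they are not disjoint.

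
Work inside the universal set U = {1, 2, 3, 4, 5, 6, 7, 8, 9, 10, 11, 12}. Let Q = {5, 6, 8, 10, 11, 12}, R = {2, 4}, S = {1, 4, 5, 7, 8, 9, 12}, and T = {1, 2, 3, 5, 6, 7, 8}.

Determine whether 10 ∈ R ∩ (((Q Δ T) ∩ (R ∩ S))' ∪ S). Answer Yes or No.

No

10 ∈ Q and 10 ∉ T, so 10 ∈ Q Δ T
10 ∉ R and 10 ∉ S, so 10 ∉ R ∩ S
10 ∈ (Q Δ T) and 10 ∉ (R ∩ S), so 10 ∉ (Q Δ T) ∩ (R ∩ S)
10 ∈ ((Q Δ T) ∩ (R ∩ S))' since 10 ∉ ((Q Δ T) ∩ (R ∩ S))
10 ∈ ((Q Δ T) ∩ (R ∩ S))' and 10 ∉ S, so 10 ∈ ((Q Δ T) ∩ (R ∩ S))' ∪ S
10 ∉ R and 10 ∈ (((Q Δ T) ∩ (R ∩ S))' ∪ S), so 10 ∉ R ∩ (((Q Δ T) ∩ (R ∩ S))' ∪ S)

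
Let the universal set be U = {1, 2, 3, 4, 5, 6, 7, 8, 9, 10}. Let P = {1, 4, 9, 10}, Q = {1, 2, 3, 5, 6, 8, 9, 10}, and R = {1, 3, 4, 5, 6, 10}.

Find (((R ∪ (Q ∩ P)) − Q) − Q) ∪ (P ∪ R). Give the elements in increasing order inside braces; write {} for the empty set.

{1, 3, 4, 5, 6, 9, 10}

Q ∩ P = {1, 9, 10}
R ∪ (Q ∩ P) = {1, 3, 4, 5, 6, 9, 10}
(R ∪ (Q ∩ P)) − Q = {4}
((R ∪ (Q ∩ P)) − Q) − Q = {4}
P ∪ R = {1, 3, 4, 5, 6, 9, 10}
(((R ∪ (Q ∩ P)) − Q) − Q) ∪ (P ∪ R) = {1, 3, 4, 5, 6, 9, 10}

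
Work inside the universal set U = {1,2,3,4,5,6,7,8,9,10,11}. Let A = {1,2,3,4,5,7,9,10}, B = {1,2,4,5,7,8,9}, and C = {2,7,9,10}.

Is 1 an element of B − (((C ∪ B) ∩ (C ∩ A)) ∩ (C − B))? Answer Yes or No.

Yes

1 ∉ C and 1 ∈ B, so 1 ∈ C ∪ B
1 ∉ C and 1 ∈ A, so 1 ∉ C ∩ A
1 ∈ (C ∪ B) and 1 ∉ (C ∩ A), so 1 ∉ (C ∪ B) ∩ (C ∩ A)
1 ∉ C and 1 ∈ B, so 1 ∉ C − B
1 ∉ ((C ∪ B) ∩ (C ∩ A)) and 1 ∉ (C − B), so 1 ∉ ((C ∪ B) ∩ (C ∩ A)) ∩ (C − B)
1 ∈ B and 1 ∉ (((C ∪ B) ∩ (C ∩ A)) ∩ (C − B)), so 1 ∈ B − (((C ∪ B) ∩ (C ∩ A)) ∩ (C − B))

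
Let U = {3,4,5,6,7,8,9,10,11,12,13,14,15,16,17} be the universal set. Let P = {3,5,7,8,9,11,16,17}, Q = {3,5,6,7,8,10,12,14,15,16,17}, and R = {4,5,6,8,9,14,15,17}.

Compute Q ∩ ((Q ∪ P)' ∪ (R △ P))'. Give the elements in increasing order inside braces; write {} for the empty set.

Q ∪ P = {3,5,6,7,8,9,10,11,12,14,15,16,17}
(Q ∪ P)' = {4,13}
R △ P = {3,4,6,7,11,14,15,16}
(Q ∪ P)' ∪ (R △ P) = {3,4,6,7,11,13,14,15,16}
((Q ∪ P)' ∪ (R △ P))' = {5,8,9,10,12,17}
Q ∩ ((Q ∪ P)' ∪ (R △ P))' = {5,8,10,12,17}

{5,8,10,12,17}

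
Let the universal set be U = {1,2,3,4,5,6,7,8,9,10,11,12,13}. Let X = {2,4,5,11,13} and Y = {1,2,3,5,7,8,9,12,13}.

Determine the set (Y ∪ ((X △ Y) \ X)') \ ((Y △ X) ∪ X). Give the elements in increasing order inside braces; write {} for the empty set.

X △ Y = {1,3,4,7,8,9,11,12}
(X △ Y) \ X = {1,3,7,8,9,12}
((X △ Y) \ X)' = {2,4,5,6,10,11,13}
Y ∪ ((X △ Y) \ X)' = {1,2,3,4,5,6,7,8,9,10,11,12,13}
Y △ X = {1,3,4,7,8,9,11,12}
(Y △ X) ∪ X = {1,2,3,4,5,7,8,9,11,12,13}
(Y ∪ ((X △ Y) \ X)') \ ((Y △ X) ∪ X) = {6,10}

{6,10}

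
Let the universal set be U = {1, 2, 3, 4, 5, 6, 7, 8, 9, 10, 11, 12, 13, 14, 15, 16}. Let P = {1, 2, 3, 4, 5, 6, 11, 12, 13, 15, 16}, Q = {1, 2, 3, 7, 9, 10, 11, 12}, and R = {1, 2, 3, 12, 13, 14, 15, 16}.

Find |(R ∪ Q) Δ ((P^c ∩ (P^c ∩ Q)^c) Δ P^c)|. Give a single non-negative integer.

R ∪ Q = {1, 2, 3, 7, 9, 10, 11, 12, 13, 14, 15, 16}
P^c = {7, 8, 9, 10, 14}
P^c ∩ Q = {7, 9, 10}
(P^c ∩ Q)^c = {1, 2, 3, 4, 5, 6, 8, 11, 12, 13, 14, 15, 16}
P^c ∩ (P^c ∩ Q)^c = {8, 14}
(P^c ∩ (P^c ∩ Q)^c) Δ P^c = {7, 9, 10}
(R ∪ Q) Δ ((P^c ∩ (P^c ∩ Q)^c) Δ P^c) = {1, 2, 3, 11, 12, 13, 14, 15, 16}
|(R ∪ Q) Δ ((P^c ∩ (P^c ∩ Q)^c) Δ P^c)| = 9

9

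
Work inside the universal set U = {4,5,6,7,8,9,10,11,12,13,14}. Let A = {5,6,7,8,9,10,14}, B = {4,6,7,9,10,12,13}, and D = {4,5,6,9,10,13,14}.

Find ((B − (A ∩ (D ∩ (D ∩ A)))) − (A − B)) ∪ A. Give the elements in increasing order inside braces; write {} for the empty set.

D ∩ A = {5,6,9,10,14}
D ∩ (D ∩ A) = {5,6,9,10,14}
A ∩ (D ∩ (D ∩ A)) = {5,6,9,10,14}
B − (A ∩ (D ∩ (D ∩ A))) = {4,7,12,13}
A − B = {5,8,14}
(B − (A ∩ (D ∩ (D ∩ A)))) − (A − B) = {4,7,12,13}
((B − (A ∩ (D ∩ (D ∩ A)))) − (A − B)) ∪ A = {4,5,6,7,8,9,10,12,13,14}

{4,5,6,7,8,9,10,12,13,14}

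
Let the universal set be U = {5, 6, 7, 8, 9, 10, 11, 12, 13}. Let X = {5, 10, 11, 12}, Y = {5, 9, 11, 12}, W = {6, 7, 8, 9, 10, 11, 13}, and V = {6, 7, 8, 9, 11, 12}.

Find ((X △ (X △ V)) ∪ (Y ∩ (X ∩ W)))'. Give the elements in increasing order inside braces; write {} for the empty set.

{5, 10, 13}

X △ V = {5, 6, 7, 8, 9, 10}
X △ (X △ V) = {6, 7, 8, 9, 11, 12}
X ∩ W = {10, 11}
Y ∩ (X ∩ W) = {11}
(X △ (X △ V)) ∪ (Y ∩ (X ∩ W)) = {6, 7, 8, 9, 11, 12}
((X △ (X △ V)) ∪ (Y ∩ (X ∩ W)))' = {5, 10, 13}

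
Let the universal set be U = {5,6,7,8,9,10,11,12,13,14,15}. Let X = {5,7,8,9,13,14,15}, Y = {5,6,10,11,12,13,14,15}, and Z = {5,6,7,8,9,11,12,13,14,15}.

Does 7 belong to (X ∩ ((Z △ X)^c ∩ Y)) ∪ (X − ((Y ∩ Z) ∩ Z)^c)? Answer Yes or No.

7 ∈ Z and 7 ∈ X, so 7 ∉ Z △ X
7 ∈ (Z △ X)^c since 7 ∉ (Z △ X)
7 ∈ (Z △ X)^c and 7 ∉ Y, so 7 ∉ (Z △ X)^c ∩ Y
7 ∈ X and 7 ∉ ((Z △ X)^c ∩ Y), so 7 ∉ X ∩ ((Z △ X)^c ∩ Y)
7 ∉ Y and 7 ∈ Z, so 7 ∉ Y ∩ Z
7 ∉ (Y ∩ Z) and 7 ∈ Z, so 7 ∉ (Y ∩ Z) ∩ Z
7 ∈ ((Y ∩ Z) ∩ Z)^c since 7 ∉ ((Y ∩ Z) ∩ Z)
7 ∈ X and 7 ∈ ((Y ∩ Z) ∩ Z)^c, so 7 ∉ X − ((Y ∩ Z) ∩ Z)^c
7 ∉ (X ∩ ((Z △ X)^c ∩ Y)) and 7 ∉ (X − ((Y ∩ Z) ∩ Z)^c), so 7 ∉ (X ∩ ((Z △ X)^c ∩ Y)) ∪ (X − ((Y ∩ Z) ∩ Z)^c)

No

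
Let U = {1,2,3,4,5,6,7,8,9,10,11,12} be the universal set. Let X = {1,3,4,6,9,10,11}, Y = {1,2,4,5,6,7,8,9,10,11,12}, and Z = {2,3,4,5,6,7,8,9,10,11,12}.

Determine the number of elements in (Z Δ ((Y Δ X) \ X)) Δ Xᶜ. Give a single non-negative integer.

Y Δ X = {2,3,5,7,8,12}
(Y Δ X) \ X = {2,5,7,8,12}
Z Δ ((Y Δ X) \ X) = {3,4,6,9,10,11}
Xᶜ = {2,5,7,8,12}
(Z Δ ((Y Δ X) \ X)) Δ Xᶜ = {2,3,4,5,6,7,8,9,10,11,12}
|(Z Δ ((Y Δ X) \ X)) Δ Xᶜ| = 11

11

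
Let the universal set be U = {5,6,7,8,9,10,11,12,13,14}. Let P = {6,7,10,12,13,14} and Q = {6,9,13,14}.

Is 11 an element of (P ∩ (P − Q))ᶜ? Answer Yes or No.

Yes

11 ∉ P and 11 ∉ Q, so 11 ∉ P − Q
11 ∉ P and 11 ∉ (P − Q), so 11 ∉ P ∩ (P − Q)
11 ∈ (P ∩ (P − Q))ᶜ since 11 ∉ (P ∩ (P − Q))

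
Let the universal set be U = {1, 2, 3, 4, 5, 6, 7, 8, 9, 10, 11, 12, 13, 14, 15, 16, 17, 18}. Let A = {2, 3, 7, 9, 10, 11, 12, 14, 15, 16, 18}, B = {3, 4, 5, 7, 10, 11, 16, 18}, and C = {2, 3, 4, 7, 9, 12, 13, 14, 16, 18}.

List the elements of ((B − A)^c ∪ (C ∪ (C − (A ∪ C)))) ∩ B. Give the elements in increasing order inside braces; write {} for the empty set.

B − A = {4, 5}
(B − A)^c = {1, 2, 3, 6, 7, 8, 9, 10, 11, 12, 13, 14, 15, 16, 17, 18}
A ∪ C = {2, 3, 4, 7, 9, 10, 11, 12, 13, 14, 15, 16, 18}
C − (A ∪ C) = {}
C ∪ (C − (A ∪ C)) = {2, 3, 4, 7, 9, 12, 13, 14, 16, 18}
(B − A)^c ∪ (C ∪ (C − (A ∪ C))) = {1, 2, 3, 4, 6, 7, 8, 9, 10, 11, 12, 13, 14, 15, 16, 17, 18}
((B − A)^c ∪ (C ∪ (C − (A ∪ C)))) ∩ B = {3, 4, 7, 10, 11, 16, 18}

{3, 4, 7, 10, 11, 16, 18}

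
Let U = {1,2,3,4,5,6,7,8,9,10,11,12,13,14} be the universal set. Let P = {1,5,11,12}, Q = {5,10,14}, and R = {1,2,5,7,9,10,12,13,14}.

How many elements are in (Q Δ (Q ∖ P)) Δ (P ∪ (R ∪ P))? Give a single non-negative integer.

Q ∖ P = {10,14}
Q Δ (Q ∖ P) = {5}
R ∪ P = {1,2,5,7,9,10,11,12,13,14}
P ∪ (R ∪ P) = {1,2,5,7,9,10,11,12,13,14}
(Q Δ (Q ∖ P)) Δ (P ∪ (R ∪ P)) = {1,2,7,9,10,11,12,13,14}
|(Q Δ (Q ∖ P)) Δ (P ∪ (R ∪ P))| = 9

9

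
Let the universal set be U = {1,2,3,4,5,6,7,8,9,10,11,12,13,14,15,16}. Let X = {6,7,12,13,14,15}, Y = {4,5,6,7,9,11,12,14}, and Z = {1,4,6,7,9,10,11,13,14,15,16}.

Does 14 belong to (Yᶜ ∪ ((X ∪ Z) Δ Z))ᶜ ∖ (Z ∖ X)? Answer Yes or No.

14 ∈ Y, so 14 ∉ Yᶜ
14 ∈ X and 14 ∈ Z, so 14 ∈ X ∪ Z
14 ∈ (X ∪ Z) and 14 ∈ Z, so 14 ∉ (X ∪ Z) Δ Z
14 ∉ Yᶜ and 14 ∉ ((X ∪ Z) Δ Z), so 14 ∉ Yᶜ ∪ ((X ∪ Z) Δ Z)
14 ∈ (Yᶜ ∪ ((X ∪ Z) Δ Z))ᶜ since 14 ∉ (Yᶜ ∪ ((X ∪ Z) Δ Z))
14 ∈ Z and 14 ∈ X, so 14 ∉ Z ∖ X
14 ∈ (Yᶜ ∪ ((X ∪ Z) Δ Z))ᶜ and 14 ∉ (Z ∖ X), so 14 ∈ (Yᶜ ∪ ((X ∪ Z) Δ Z))ᶜ ∖ (Z ∖ X)

Yes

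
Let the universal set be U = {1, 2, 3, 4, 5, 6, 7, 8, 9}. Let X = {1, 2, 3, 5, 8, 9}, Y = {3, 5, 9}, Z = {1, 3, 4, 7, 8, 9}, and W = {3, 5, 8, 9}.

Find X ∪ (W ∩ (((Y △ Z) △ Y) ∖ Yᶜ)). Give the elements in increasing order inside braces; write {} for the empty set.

Y △ Z = {1, 4, 5, 7, 8}
(Y △ Z) △ Y = {1, 3, 4, 7, 8, 9}
Yᶜ = {1, 2, 4, 6, 7, 8}
((Y △ Z) △ Y) ∖ Yᶜ = {3, 9}
W ∩ (((Y △ Z) △ Y) ∖ Yᶜ) = {3, 9}
X ∪ (W ∩ (((Y △ Z) △ Y) ∖ Yᶜ)) = {1, 2, 3, 5, 8, 9}

{1, 2, 3, 5, 8, 9}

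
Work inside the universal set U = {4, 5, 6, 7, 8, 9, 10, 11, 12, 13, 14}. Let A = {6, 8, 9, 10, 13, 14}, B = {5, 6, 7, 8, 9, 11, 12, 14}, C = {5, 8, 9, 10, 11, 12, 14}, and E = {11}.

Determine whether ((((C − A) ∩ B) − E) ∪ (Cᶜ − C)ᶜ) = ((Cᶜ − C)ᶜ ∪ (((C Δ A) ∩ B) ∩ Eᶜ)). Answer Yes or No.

C − A = {5, 11, 12}
(C − A) ∩ B = {5, 11, 12}
((C − A) ∩ B) − E = {5, 12}
Cᶜ = {4, 6, 7, 13}
Cᶜ − C = {4, 6, 7, 13}
(Cᶜ − C)ᶜ = {5, 8, 9, 10, 11, 12, 14}
(((C − A) ∩ B) − E) ∪ (Cᶜ − C)ᶜ = {5, 8, 9, 10, 11, 12, 14}
C Δ A = {5, 6, 11, 12, 13}
(C Δ A) ∩ B = {5, 6, 11, 12}
Eᶜ = {4, 5, 6, 7, 8, 9, 10, 12, 13, 14}
((C Δ A) ∩ B) ∩ Eᶜ = {5, 6, 12}
(Cᶜ − C)ᶜ ∪ (((C Δ A) ∩ B) ∩ Eᶜ) = {5, 6, 8, 9, 10, 11, 12, 14}
6 ∈ (Cᶜ − C)ᶜ ∪ (((C Δ A) ∩ B) ∩ Eᶜ) but 6 ∉ (((C − A) ∩ B) − E) ∪ (Cᶜ − C)ᶜ, so they differ.

No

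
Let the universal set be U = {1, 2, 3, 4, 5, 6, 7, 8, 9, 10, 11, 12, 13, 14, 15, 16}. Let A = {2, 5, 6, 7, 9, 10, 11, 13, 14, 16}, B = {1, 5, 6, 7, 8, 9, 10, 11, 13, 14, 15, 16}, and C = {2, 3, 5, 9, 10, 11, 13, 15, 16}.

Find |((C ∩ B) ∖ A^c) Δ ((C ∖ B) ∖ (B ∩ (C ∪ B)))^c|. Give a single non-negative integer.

8

C ∩ B = {5, 9, 10, 11, 13, 15, 16}
A^c = {1, 3, 4, 8, 12, 15}
(C ∩ B) ∖ A^c = {5, 9, 10, 11, 13, 16}
C ∖ B = {2, 3}
C ∪ B = {1, 2, 3, 5, 6, 7, 8, 9, 10, 11, 13, 14, 15, 16}
B ∩ (C ∪ B) = {1, 5, 6, 7, 8, 9, 10, 11, 13, 14, 15, 16}
(C ∖ B) ∖ (B ∩ (C ∪ B)) = {2, 3}
((C ∖ B) ∖ (B ∩ (C ∪ B)))^c = {1, 4, 5, 6, 7, 8, 9, 10, 11, 12, 13, 14, 15, 16}
((C ∩ B) ∖ A^c) Δ ((C ∖ B) ∖ (B ∩ (C ∪ B)))^c = {1, 4, 6, 7, 8, 12, 14, 15}
|((C ∩ B) ∖ A^c) Δ ((C ∖ B) ∖ (B ∩ (C ∪ B)))^c| = 8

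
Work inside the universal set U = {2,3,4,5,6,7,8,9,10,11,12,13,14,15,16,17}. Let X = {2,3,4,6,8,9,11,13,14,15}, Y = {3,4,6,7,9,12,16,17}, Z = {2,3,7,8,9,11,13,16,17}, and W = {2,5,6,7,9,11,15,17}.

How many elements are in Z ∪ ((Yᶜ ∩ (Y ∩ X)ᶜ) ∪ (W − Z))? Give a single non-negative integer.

Yᶜ = {2,5,8,10,11,13,14,15}
Y ∩ X = {3,4,6,9}
(Y ∩ X)ᶜ = {2,5,7,8,10,11,12,13,14,15,16,17}
Yᶜ ∩ (Y ∩ X)ᶜ = {2,5,8,10,11,13,14,15}
W − Z = {5,6,15}
(Yᶜ ∩ (Y ∩ X)ᶜ) ∪ (W − Z) = {2,5,6,8,10,11,13,14,15}
Z ∪ ((Yᶜ ∩ (Y ∩ X)ᶜ) ∪ (W − Z)) = {2,3,5,6,7,8,9,10,11,13,14,15,16,17}
|Z ∪ ((Yᶜ ∩ (Y ∩ X)ᶜ) ∪ (W − Z))| = 14

14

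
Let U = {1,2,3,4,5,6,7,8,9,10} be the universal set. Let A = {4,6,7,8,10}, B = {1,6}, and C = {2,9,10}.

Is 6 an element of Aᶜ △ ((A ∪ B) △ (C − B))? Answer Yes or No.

Yes

6 ∈ A, so 6 ∉ Aᶜ
6 ∈ A and 6 ∈ B, so 6 ∈ A ∪ B
6 ∉ C and 6 ∈ B, so 6 ∉ C − B
6 ∈ (A ∪ B) and 6 ∉ (C − B), so 6 ∈ (A ∪ B) △ (C − B)
6 ∉ Aᶜ and 6 ∈ ((A ∪ B) △ (C − B)), so 6 ∈ Aᶜ △ ((A ∪ B) △ (C − B))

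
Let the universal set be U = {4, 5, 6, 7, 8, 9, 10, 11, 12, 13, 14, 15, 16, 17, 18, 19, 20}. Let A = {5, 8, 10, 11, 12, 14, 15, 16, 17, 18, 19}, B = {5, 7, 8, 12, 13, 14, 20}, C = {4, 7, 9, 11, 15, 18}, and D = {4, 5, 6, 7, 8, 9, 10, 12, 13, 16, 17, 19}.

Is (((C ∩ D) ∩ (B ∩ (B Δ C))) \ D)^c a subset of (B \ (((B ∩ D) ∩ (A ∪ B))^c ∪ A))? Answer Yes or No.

No

C ∩ D = {4, 7, 9}
B Δ C = {4, 5, 8, 9, 11, 12, 13, 14, 15, 18, 20}
B ∩ (B Δ C) = {5, 8, 12, 13, 14, 20}
(C ∩ D) ∩ (B ∩ (B Δ C)) = {}
((C ∩ D) ∩ (B ∩ (B Δ C))) \ D = {}
(((C ∩ D) ∩ (B ∩ (B Δ C))) \ D)^c = {4, 5, 6, 7, 8, 9, 10, 11, 12, 13, 14, 15, 16, 17, 18, 19, 20}
B ∩ D = {5, 7, 8, 12, 13}
A ∪ B = {5, 7, 8, 10, 11, 12, 13, 14, 15, 16, 17, 18, 19, 20}
(B ∩ D) ∩ (A ∪ B) = {5, 7, 8, 12, 13}
((B ∩ D) ∩ (A ∪ B))^c = {4, 6, 9, 10, 11, 14, 15, 16, 17, 18, 19, 20}
((B ∩ D) ∩ (A ∪ B))^c ∪ A = {4, 5, 6, 8, 9, 10, 11, 12, 14, 15, 16, 17, 18, 19, 20}
B \ (((B ∩ D) ∩ (A ∪ B))^c ∪ A) = {7, 13}
4 ∈ (((C ∩ D) ∩ (B ∩ (B Δ C))) \ D)^c but 4 ∉ B \ (((B ∩ D) ∩ (A ∪ B))^c ∪ A), so the inclusion fails.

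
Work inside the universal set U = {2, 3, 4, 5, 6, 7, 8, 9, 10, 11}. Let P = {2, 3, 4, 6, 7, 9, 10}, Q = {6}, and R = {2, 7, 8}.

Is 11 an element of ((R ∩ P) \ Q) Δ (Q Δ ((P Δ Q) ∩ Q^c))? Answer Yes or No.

No

11 ∉ R and 11 ∉ P, so 11 ∉ R ∩ P
11 ∉ (R ∩ P) and 11 ∉ Q, so 11 ∉ (R ∩ P) \ Q
11 ∉ P and 11 ∉ Q, so 11 ∉ P Δ Q
11 ∉ Q, so 11 ∈ Q^c
11 ∉ (P Δ Q) and 11 ∈ Q^c, so 11 ∉ (P Δ Q) ∩ Q^c
11 ∉ Q and 11 ∉ ((P Δ Q) ∩ Q^c), so 11 ∉ Q Δ ((P Δ Q) ∩ Q^c)
11 ∉ ((R ∩ P) \ Q) and 11 ∉ (Q Δ ((P Δ Q) ∩ Q^c)), so 11 ∉ ((R ∩ P) \ Q) Δ (Q Δ ((P Δ Q) ∩ Q^c))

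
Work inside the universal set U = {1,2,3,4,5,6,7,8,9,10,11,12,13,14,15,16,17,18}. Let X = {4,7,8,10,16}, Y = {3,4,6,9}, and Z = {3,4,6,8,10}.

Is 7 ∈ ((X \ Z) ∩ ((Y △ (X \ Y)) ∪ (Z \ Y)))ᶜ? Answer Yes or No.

7 ∈ X and 7 ∉ Z, so 7 ∈ X \ Z
7 ∈ X and 7 ∉ Y, so 7 ∈ X \ Y
7 ∉ Y and 7 ∈ (X \ Y), so 7 ∈ Y △ (X \ Y)
7 ∉ Z and 7 ∉ Y, so 7 ∉ Z \ Y
7 ∈ (Y △ (X \ Y)) and 7 ∉ (Z \ Y), so 7 ∈ (Y △ (X \ Y)) ∪ (Z \ Y)
7 ∈ (X \ Z) and 7 ∈ ((Y △ (X \ Y)) ∪ (Z \ Y)), so 7 ∈ (X \ Z) ∩ ((Y △ (X \ Y)) ∪ (Z \ Y))
7 ∉ ((X \ Z) ∩ ((Y △ (X \ Y)) ∪ (Z \ Y)))ᶜ since 7 ∈ ((X \ Z) ∩ ((Y △ (X \ Y)) ∪ (Z \ Y)))

No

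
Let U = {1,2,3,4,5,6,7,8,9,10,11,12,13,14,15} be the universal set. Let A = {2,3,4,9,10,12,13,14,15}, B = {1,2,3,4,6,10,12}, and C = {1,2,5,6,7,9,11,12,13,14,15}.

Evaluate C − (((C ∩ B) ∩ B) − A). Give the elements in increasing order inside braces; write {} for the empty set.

{2,5,7,9,11,12,13,14,15}

C ∩ B = {1,2,6,12}
(C ∩ B) ∩ B = {1,2,6,12}
((C ∩ B) ∩ B) − A = {1,6}
C − (((C ∩ B) ∩ B) − A) = {2,5,7,9,11,12,13,14,15}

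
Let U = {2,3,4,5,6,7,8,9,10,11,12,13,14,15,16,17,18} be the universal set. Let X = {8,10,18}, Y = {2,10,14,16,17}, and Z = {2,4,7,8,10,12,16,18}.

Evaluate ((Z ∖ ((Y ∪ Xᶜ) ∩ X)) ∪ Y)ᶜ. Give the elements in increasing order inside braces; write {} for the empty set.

Xᶜ = {2,3,4,5,6,7,9,11,12,13,14,15,16,17}
Y ∪ Xᶜ = {2,3,4,5,6,7,9,10,11,12,13,14,15,16,17}
(Y ∪ Xᶜ) ∩ X = {10}
Z ∖ ((Y ∪ Xᶜ) ∩ X) = {2,4,7,8,12,16,18}
(Z ∖ ((Y ∪ Xᶜ) ∩ X)) ∪ Y = {2,4,7,8,10,12,14,16,17,18}
((Z ∖ ((Y ∪ Xᶜ) ∩ X)) ∪ Y)ᶜ = {3,5,6,9,11,13,15}

{3,5,6,9,11,13,15}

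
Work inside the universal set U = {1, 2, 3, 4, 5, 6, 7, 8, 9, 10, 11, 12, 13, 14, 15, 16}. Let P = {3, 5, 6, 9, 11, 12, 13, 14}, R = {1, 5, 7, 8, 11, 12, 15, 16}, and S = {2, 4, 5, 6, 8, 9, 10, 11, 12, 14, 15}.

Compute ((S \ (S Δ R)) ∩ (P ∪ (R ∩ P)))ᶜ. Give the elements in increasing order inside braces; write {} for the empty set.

S Δ R = {1, 2, 4, 6, 7, 9, 10, 14, 16}
S \ (S Δ R) = {5, 8, 11, 12, 15}
R ∩ P = {5, 11, 12}
P ∪ (R ∩ P) = {3, 5, 6, 9, 11, 12, 13, 14}
(S \ (S Δ R)) ∩ (P ∪ (R ∩ P)) = {5, 11, 12}
((S \ (S Δ R)) ∩ (P ∪ (R ∩ P)))ᶜ = {1, 2, 3, 4, 6, 7, 8, 9, 10, 13, 14, 15, 16}

{1, 2, 3, 4, 6, 7, 8, 9, 10, 13, 14, 15, 16}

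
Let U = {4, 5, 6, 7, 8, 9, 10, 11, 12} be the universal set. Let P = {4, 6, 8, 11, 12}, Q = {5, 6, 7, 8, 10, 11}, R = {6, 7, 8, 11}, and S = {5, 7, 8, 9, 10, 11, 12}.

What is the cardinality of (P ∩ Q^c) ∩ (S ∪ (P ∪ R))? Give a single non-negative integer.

2

Q^c = {4, 9, 12}
P ∩ Q^c = {4, 12}
P ∪ R = {4, 6, 7, 8, 11, 12}
S ∪ (P ∪ R) = {4, 5, 6, 7, 8, 9, 10, 11, 12}
(P ∩ Q^c) ∩ (S ∪ (P ∪ R)) = {4, 12}
|(P ∩ Q^c) ∩ (S ∪ (P ∪ R))| = 2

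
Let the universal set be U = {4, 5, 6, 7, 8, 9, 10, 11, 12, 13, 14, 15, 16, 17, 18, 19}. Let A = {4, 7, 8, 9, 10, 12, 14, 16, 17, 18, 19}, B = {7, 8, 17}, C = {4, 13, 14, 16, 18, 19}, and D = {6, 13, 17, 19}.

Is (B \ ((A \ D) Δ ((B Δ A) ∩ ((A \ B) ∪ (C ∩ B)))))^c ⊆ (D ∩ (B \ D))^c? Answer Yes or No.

A \ D = {4, 7, 8, 9, 10, 12, 14, 16, 18}
B Δ A = {4, 9, 10, 12, 14, 16, 18, 19}
A \ B = {4, 9, 10, 12, 14, 16, 18, 19}
C ∩ B = {}
(A \ B) ∪ (C ∩ B) = {4, 9, 10, 12, 14, 16, 18, 19}
(B Δ A) ∩ ((A \ B) ∪ (C ∩ B)) = {4, 9, 10, 12, 14, 16, 18, 19}
(A \ D) Δ ((B Δ A) ∩ ((A \ B) ∪ (C ∩ B))) = {7, 8, 19}
B \ ((A \ D) Δ ((B Δ A) ∩ ((A \ B) ∪ (C ∩ B)))) = {17}
(B \ ((A \ D) Δ ((B Δ A) ∩ ((A \ B) ∪ (C ∩ B)))))^c = {4, 5, 6, 7, 8, 9, 10, 11, 12, 13, 14, 15, 16, 18, 19}
B \ D = {7, 8}
D ∩ (B \ D) = {}
(D ∩ (B \ D))^c = {4, 5, 6, 7, 8, 9, 10, 11, 12, 13, 14, 15, 16, 17, 18, 19}
Every element of {4, 5, 6, 7, 8, 9, 10, 11, 12, 13, 14, 15, 16, 18, 19} is in {4, 5, 6, 7, 8, 9, 10, 11, 12, 13, 14, 15, 16, 17, 18, 19}, so (B \ ((A \ D) Δ ((B Δ A) ∩ ((A \ B) ∪ (C ∩ B)))))^c ⊆ (D ∩ (B \ D))^c.

Yes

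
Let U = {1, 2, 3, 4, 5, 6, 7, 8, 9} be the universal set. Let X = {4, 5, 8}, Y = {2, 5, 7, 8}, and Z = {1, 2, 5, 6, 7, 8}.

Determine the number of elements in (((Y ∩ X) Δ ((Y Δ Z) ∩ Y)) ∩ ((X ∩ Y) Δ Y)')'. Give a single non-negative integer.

7

Y ∩ X = {5, 8}
Y Δ Z = {1, 6}
(Y Δ Z) ∩ Y = {}
(Y ∩ X) Δ ((Y Δ Z) ∩ Y) = {5, 8}
X ∩ Y = {5, 8}
(X ∩ Y) Δ Y = {2, 7}
((X ∩ Y) Δ Y)' = {1, 3, 4, 5, 6, 8, 9}
((Y ∩ X) Δ ((Y Δ Z) ∩ Y)) ∩ ((X ∩ Y) Δ Y)' = {5, 8}
(((Y ∩ X) Δ ((Y Δ Z) ∩ Y)) ∩ ((X ∩ Y) Δ Y)')' = {1, 2, 3, 4, 6, 7, 9}
|(((Y ∩ X) Δ ((Y Δ Z) ∩ Y)) ∩ ((X ∩ Y) Δ Y)')'| = 7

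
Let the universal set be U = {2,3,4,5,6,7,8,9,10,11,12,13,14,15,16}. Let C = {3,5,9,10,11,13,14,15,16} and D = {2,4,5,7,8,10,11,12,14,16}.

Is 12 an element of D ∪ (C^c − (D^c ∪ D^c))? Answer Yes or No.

12 ∉ C, so 12 ∈ C^c
12 ∈ D, so 12 ∉ D^c
12 ∈ D, so 12 ∉ D^c
12 ∉ D^c and 12 ∉ D^c, so 12 ∉ D^c ∪ D^c
12 ∈ C^c and 12 ∉ (D^c ∪ D^c), so 12 ∈ C^c − (D^c ∪ D^c)
12 ∈ D and 12 ∈ (C^c − (D^c ∪ D^c)), so 12 ∈ D ∪ (C^c − (D^c ∪ D^c))

Yes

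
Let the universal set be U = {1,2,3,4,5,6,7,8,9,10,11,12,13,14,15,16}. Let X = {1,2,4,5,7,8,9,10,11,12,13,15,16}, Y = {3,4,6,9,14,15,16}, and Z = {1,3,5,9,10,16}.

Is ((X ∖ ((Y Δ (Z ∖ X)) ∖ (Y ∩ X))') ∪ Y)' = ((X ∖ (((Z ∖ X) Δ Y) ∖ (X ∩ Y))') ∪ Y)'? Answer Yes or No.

Yes

Z ∖ X = {3}
Y Δ (Z ∖ X) = {4,6,9,14,15,16}
Y ∩ X = {4,9,15,16}
(Y Δ (Z ∖ X)) ∖ (Y ∩ X) = {6,14}
((Y Δ (Z ∖ X)) ∖ (Y ∩ X))' = {1,2,3,4,5,7,8,9,10,11,12,13,15,16}
X ∖ ((Y Δ (Z ∖ X)) ∖ (Y ∩ X))' = {}
(X ∖ ((Y Δ (Z ∖ X)) ∖ (Y ∩ X))') ∪ Y = {3,4,6,9,14,15,16}
((X ∖ ((Y Δ (Z ∖ X)) ∖ (Y ∩ X))') ∪ Y)' = {1,2,5,7,8,10,11,12,13}
(Z ∖ X) Δ Y = {4,6,9,14,15,16}
X ∩ Y = {4,9,15,16}
((Z ∖ X) Δ Y) ∖ (X ∩ Y) = {6,14}
(((Z ∖ X) Δ Y) ∖ (X ∩ Y))' = {1,2,3,4,5,7,8,9,10,11,12,13,15,16}
X ∖ (((Z ∖ X) Δ Y) ∖ (X ∩ Y))' = {}
(X ∖ (((Z ∖ X) Δ Y) ∖ (X ∩ Y))') ∪ Y = {3,4,6,9,14,15,16}
((X ∖ (((Z ∖ X) Δ Y) ∖ (X ∩ Y))') ∪ Y)' = {1,2,5,7,8,10,11,12,13}
Both equal {1,2,5,7,8,10,11,12,13}, so ((X ∖ ((Y Δ (Z ∖ X)) ∖ (Y ∩ X))') ∪ Y)' = ((X ∖ (((Z ∖ X) Δ Y) ∖ (X ∩ Y))') ∪ Y)'.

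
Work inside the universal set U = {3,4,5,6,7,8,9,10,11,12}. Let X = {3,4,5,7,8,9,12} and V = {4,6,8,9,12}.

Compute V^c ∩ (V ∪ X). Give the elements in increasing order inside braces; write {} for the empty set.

V^c = {3,5,7,10,11}
V ∪ X = {3,4,5,6,7,8,9,12}
V^c ∩ (V ∪ X) = {3,5,7}

{3,5,7}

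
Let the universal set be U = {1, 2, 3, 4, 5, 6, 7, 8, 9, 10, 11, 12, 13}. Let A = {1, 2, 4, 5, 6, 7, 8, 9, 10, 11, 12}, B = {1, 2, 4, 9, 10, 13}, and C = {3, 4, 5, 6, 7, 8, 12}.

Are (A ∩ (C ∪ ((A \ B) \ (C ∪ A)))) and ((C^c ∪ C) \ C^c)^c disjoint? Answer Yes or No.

Yes

A \ B = {5, 6, 7, 8, 11, 12}
C ∪ A = {1, 2, 3, 4, 5, 6, 7, 8, 9, 10, 11, 12}
(A \ B) \ (C ∪ A) = {}
C ∪ ((A \ B) \ (C ∪ A)) = {3, 4, 5, 6, 7, 8, 12}
A ∩ (C ∪ ((A \ B) \ (C ∪ A))) = {4, 5, 6, 7, 8, 12}
C^c = {1, 2, 9, 10, 11, 13}
C^c ∪ C = {1, 2, 3, 4, 5, 6, 7, 8, 9, 10, 11, 12, 13}
(C^c ∪ C) \ C^c = {3, 4, 5, 6, 7, 8, 12}
((C^c ∪ C) \ C^c)^c = {1, 2, 9, 10, 11, 13}
{4, 5, 6, 7, 8, 12} and {1, 2, 9, 10, 11, 13} share no elements.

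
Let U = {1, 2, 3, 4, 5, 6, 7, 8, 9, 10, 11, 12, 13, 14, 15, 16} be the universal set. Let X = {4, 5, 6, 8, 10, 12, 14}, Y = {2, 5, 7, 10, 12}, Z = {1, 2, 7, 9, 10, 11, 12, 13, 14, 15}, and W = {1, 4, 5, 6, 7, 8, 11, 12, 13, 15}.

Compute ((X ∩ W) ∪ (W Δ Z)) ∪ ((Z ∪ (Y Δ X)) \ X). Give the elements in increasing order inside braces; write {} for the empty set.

{1, 2, 4, 5, 6, 7, 8, 9, 10, 11, 12, 13, 14, 15}

X ∩ W = {4, 5, 6, 8, 12}
W Δ Z = {2, 4, 5, 6, 8, 9, 10, 14}
(X ∩ W) ∪ (W Δ Z) = {2, 4, 5, 6, 8, 9, 10, 12, 14}
Y Δ X = {2, 4, 6, 7, 8, 14}
Z ∪ (Y Δ X) = {1, 2, 4, 6, 7, 8, 9, 10, 11, 12, 13, 14, 15}
(Z ∪ (Y Δ X)) \ X = {1, 2, 7, 9, 11, 13, 15}
((X ∩ W) ∪ (W Δ Z)) ∪ ((Z ∪ (Y Δ X)) \ X) = {1, 2, 4, 5, 6, 7, 8, 9, 10, 11, 12, 13, 14, 15}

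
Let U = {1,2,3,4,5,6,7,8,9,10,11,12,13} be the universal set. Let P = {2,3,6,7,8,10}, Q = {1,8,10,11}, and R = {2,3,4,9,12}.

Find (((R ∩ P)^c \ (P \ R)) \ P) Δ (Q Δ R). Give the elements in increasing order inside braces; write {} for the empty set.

R ∩ P = {2,3}
(R ∩ P)^c = {1,4,5,6,7,8,9,10,11,12,13}
P \ R = {6,7,8,10}
(R ∩ P)^c \ (P \ R) = {1,4,5,9,11,12,13}
((R ∩ P)^c \ (P \ R)) \ P = {1,4,5,9,11,12,13}
Q Δ R = {1,2,3,4,8,9,10,11,12}
(((R ∩ P)^c \ (P \ R)) \ P) Δ (Q Δ R) = {2,3,5,8,10,13}

{2,3,5,8,10,13}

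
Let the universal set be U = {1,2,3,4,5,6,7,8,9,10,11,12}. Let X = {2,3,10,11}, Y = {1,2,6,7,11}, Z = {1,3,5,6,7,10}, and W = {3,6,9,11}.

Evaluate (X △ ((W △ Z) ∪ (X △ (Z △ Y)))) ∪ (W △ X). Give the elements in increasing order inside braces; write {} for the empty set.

W △ Z = {1,5,7,9,10,11}
Z △ Y = {2,3,5,10,11}
X △ (Z △ Y) = {5}
(W △ Z) ∪ (X △ (Z △ Y)) = {1,5,7,9,10,11}
X △ ((W △ Z) ∪ (X △ (Z △ Y))) = {1,2,3,5,7,9}
W △ X = {2,6,9,10}
(X △ ((W △ Z) ∪ (X △ (Z △ Y)))) ∪ (W △ X) = {1,2,3,5,6,7,9,10}

{1,2,3,5,6,7,9,10}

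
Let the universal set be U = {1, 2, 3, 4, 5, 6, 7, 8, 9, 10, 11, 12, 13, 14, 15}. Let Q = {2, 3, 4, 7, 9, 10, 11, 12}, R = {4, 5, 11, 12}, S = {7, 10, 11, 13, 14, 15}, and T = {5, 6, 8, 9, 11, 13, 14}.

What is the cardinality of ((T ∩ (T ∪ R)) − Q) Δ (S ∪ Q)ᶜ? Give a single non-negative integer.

T ∪ R = {4, 5, 6, 8, 9, 11, 12, 13, 14}
T ∩ (T ∪ R) = {5, 6, 8, 9, 11, 13, 14}
(T ∩ (T ∪ R)) − Q = {5, 6, 8, 13, 14}
S ∪ Q = {2, 3, 4, 7, 9, 10, 11, 12, 13, 14, 15}
(S ∪ Q)ᶜ = {1, 5, 6, 8}
((T ∩ (T ∪ R)) − Q) Δ (S ∪ Q)ᶜ = {1, 13, 14}
|((T ∩ (T ∪ R)) − Q) Δ (S ∪ Q)ᶜ| = 3

3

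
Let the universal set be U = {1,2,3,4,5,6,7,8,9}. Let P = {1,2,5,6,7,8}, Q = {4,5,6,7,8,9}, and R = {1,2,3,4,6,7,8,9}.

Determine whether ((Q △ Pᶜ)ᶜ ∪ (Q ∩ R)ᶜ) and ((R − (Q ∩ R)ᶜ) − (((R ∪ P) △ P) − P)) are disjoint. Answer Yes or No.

Yes

Pᶜ = {3,4,9}
Q △ Pᶜ = {3,5,6,7,8}
(Q △ Pᶜ)ᶜ = {1,2,4,9}
Q ∩ R = {4,6,7,8,9}
(Q ∩ R)ᶜ = {1,2,3,5}
(Q △ Pᶜ)ᶜ ∪ (Q ∩ R)ᶜ = {1,2,3,4,5,9}
R − (Q ∩ R)ᶜ = {4,6,7,8,9}
R ∪ P = {1,2,3,4,5,6,7,8,9}
(R ∪ P) △ P = {3,4,9}
((R ∪ P) △ P) − P = {3,4,9}
(R − (Q ∩ R)ᶜ) − (((R ∪ P) △ P) − P) = {6,7,8}
{1,2,3,4,5,9} and {6,7,8} share no elements.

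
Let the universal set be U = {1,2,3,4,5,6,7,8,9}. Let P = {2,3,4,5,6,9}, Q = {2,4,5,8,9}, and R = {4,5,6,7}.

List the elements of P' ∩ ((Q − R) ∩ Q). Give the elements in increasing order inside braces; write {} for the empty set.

P' = {1,7,8}
Q − R = {2,8,9}
(Q − R) ∩ Q = {2,8,9}
P' ∩ ((Q − R) ∩ Q) = {8}

{8}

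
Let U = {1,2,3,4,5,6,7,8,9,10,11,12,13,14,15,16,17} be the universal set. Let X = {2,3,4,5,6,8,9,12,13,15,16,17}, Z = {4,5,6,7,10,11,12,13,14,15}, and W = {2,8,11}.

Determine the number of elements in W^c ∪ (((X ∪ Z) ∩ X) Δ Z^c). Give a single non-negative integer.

14

W^c = {1,3,4,5,6,7,9,10,12,13,14,15,16,17}
X ∪ Z = {2,3,4,5,6,7,8,9,10,11,12,13,14,15,16,17}
(X ∪ Z) ∩ X = {2,3,4,5,6,8,9,12,13,15,16,17}
Z^c = {1,2,3,8,9,16,17}
((X ∪ Z) ∩ X) Δ Z^c = {1,4,5,6,12,13,15}
W^c ∪ (((X ∪ Z) ∩ X) Δ Z^c) = {1,3,4,5,6,7,9,10,12,13,14,15,16,17}
|W^c ∪ (((X ∪ Z) ∩ X) Δ Z^c)| = 14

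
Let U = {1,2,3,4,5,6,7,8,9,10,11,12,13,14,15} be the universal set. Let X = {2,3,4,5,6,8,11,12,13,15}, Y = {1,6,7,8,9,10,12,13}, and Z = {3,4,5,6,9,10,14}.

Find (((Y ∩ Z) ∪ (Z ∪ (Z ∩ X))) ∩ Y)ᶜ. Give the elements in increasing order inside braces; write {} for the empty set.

Y ∩ Z = {6,9,10}
Z ∩ X = {3,4,5,6}
Z ∪ (Z ∩ X) = {3,4,5,6,9,10,14}
(Y ∩ Z) ∪ (Z ∪ (Z ∩ X)) = {3,4,5,6,9,10,14}
((Y ∩ Z) ∪ (Z ∪ (Z ∩ X))) ∩ Y = {6,9,10}
(((Y ∩ Z) ∪ (Z ∪ (Z ∩ X))) ∩ Y)ᶜ = {1,2,3,4,5,7,8,11,12,13,14,15}

{1,2,3,4,5,7,8,11,12,13,14,15}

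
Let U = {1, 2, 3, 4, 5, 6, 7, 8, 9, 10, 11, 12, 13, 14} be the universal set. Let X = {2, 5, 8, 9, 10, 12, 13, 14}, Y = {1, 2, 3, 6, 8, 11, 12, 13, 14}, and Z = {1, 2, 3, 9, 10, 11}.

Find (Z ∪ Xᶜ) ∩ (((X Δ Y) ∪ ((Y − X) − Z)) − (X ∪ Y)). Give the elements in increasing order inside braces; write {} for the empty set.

{}

Xᶜ = {1, 3, 4, 6, 7, 11}
Z ∪ Xᶜ = {1, 2, 3, 4, 6, 7, 9, 10, 11}
X Δ Y = {1, 3, 5, 6, 9, 10, 11}
Y − X = {1, 3, 6, 11}
(Y − X) − Z = {6}
(X Δ Y) ∪ ((Y − X) − Z) = {1, 3, 5, 6, 9, 10, 11}
X ∪ Y = {1, 2, 3, 5, 6, 8, 9, 10, 11, 12, 13, 14}
((X Δ Y) ∪ ((Y − X) − Z)) − (X ∪ Y) = {}
(Z ∪ Xᶜ) ∩ (((X Δ Y) ∪ ((Y − X) − Z)) − (X ∪ Y)) = {}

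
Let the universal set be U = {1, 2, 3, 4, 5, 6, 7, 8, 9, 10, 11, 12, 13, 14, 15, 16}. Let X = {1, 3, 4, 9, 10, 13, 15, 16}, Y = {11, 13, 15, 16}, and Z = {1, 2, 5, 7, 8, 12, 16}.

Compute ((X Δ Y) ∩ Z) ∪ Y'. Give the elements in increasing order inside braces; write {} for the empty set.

X Δ Y = {1, 3, 4, 9, 10, 11}
(X Δ Y) ∩ Z = {1}
Y' = {1, 2, 3, 4, 5, 6, 7, 8, 9, 10, 12, 14}
((X Δ Y) ∩ Z) ∪ Y' = {1, 2, 3, 4, 5, 6, 7, 8, 9, 10, 12, 14}

{1, 2, 3, 4, 5, 6, 7, 8, 9, 10, 12, 14}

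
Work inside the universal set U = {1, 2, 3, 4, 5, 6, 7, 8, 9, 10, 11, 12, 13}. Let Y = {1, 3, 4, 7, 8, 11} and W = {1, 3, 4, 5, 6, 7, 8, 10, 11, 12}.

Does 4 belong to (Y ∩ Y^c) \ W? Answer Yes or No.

4 ∈ Y, so 4 ∉ Y^c
4 ∈ Y and 4 ∉ Y^c, so 4 ∉ Y ∩ Y^c
4 ∉ (Y ∩ Y^c) and 4 ∈ W, so 4 ∉ (Y ∩ Y^c) \ W

No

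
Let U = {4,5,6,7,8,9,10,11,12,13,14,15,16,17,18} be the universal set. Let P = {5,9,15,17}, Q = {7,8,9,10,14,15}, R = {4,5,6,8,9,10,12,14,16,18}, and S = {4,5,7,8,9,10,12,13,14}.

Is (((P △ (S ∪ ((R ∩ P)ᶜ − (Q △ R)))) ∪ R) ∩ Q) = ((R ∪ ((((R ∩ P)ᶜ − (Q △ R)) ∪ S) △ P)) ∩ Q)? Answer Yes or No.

Yes

R ∩ P = {5,9}
(R ∩ P)ᶜ = {4,6,7,8,10,11,12,13,14,15,16,17,18}
Q △ R = {4,5,6,7,12,15,16,18}
(R ∩ P)ᶜ − (Q △ R) = {8,10,11,13,14,17}
S ∪ ((R ∩ P)ᶜ − (Q △ R)) = {4,5,7,8,9,10,11,12,13,14,17}
P △ (S ∪ ((R ∩ P)ᶜ − (Q △ R))) = {4,7,8,10,11,12,13,14,15}
(P △ (S ∪ ((R ∩ P)ᶜ − (Q △ R)))) ∪ R = {4,5,6,7,8,9,10,11,12,13,14,15,16,18}
((P △ (S ∪ ((R ∩ P)ᶜ − (Q △ R)))) ∪ R) ∩ Q = {7,8,9,10,14,15}
((R ∩ P)ᶜ − (Q △ R)) ∪ S = {4,5,7,8,9,10,11,12,13,14,17}
(((R ∩ P)ᶜ − (Q △ R)) ∪ S) △ P = {4,7,8,10,11,12,13,14,15}
R ∪ ((((R ∩ P)ᶜ − (Q △ R)) ∪ S) △ P) = {4,5,6,7,8,9,10,11,12,13,14,15,16,18}
(R ∪ ((((R ∩ P)ᶜ − (Q △ R)) ∪ S) △ P)) ∩ Q = {7,8,9,10,14,15}
Both equal {7,8,9,10,14,15}, so ((P △ (S ∪ ((R ∩ P)ᶜ − (Q △ R)))) ∪ R) ∩ Q = (R ∪ ((((R ∩ P)ᶜ − (Q △ R)) ∪ S) △ P)) ∩ Q.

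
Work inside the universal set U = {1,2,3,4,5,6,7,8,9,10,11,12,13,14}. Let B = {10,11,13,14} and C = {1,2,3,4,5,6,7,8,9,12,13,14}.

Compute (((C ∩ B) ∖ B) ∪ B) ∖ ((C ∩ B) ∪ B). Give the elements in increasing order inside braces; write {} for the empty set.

C ∩ B = {13,14}
(C ∩ B) ∖ B = {}
((C ∩ B) ∖ B) ∪ B = {10,11,13,14}
(C ∩ B) ∪ B = {10,11,13,14}
(((C ∩ B) ∖ B) ∪ B) ∖ ((C ∩ B) ∪ B) = {}

{}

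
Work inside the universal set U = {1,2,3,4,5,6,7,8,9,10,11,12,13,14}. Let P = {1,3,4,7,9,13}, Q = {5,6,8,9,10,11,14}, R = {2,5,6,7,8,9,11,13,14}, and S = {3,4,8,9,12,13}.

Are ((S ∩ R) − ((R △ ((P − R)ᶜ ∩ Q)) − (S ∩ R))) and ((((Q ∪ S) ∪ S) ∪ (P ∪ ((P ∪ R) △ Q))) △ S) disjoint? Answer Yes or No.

S ∩ R = {8,9,13}
P − R = {1,3,4}
(P − R)ᶜ = {2,5,6,7,8,9,10,11,12,13,14}
(P − R)ᶜ ∩ Q = {5,6,8,9,10,11,14}
R △ ((P − R)ᶜ ∩ Q) = {2,7,10,13}
(R △ ((P − R)ᶜ ∩ Q)) − (S ∩ R) = {2,7,10}
(S ∩ R) − ((R △ ((P − R)ᶜ ∩ Q)) − (S ∩ R)) = {8,9,13}
Q ∪ S = {3,4,5,6,8,9,10,11,12,13,14}
(Q ∪ S) ∪ S = {3,4,5,6,8,9,10,11,12,13,14}
P ∪ R = {1,2,3,4,5,6,7,8,9,11,13,14}
(P ∪ R) △ Q = {1,2,3,4,7,10,13}
P ∪ ((P ∪ R) △ Q) = {1,2,3,4,7,9,10,13}
((Q ∪ S) ∪ S) ∪ (P ∪ ((P ∪ R) △ Q)) = {1,2,3,4,5,6,7,8,9,10,11,12,13,14}
(((Q ∪ S) ∪ S) ∪ (P ∪ ((P ∪ R) △ Q))) △ S = {1,2,5,6,7,10,11,14}
{8,9,13} and {1,2,5,6,7,10,11,14} share no elements.

Yes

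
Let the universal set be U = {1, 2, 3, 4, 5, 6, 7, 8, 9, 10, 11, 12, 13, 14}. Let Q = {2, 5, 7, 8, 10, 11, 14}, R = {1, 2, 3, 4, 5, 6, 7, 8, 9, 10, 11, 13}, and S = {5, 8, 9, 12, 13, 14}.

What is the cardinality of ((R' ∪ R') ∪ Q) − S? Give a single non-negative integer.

R' = {12, 14}
R' ∪ R' = {12, 14}
(R' ∪ R') ∪ Q = {2, 5, 7, 8, 10, 11, 12, 14}
((R' ∪ R') ∪ Q) − S = {2, 7, 10, 11}
|((R' ∪ R') ∪ Q) − S| = 4

4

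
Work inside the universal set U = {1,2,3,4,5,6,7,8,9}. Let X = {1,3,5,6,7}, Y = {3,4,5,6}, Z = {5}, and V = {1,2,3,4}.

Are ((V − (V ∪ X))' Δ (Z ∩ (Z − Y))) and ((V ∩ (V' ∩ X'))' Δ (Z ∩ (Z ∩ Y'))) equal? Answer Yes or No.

Yes

V ∪ X = {1,2,3,4,5,6,7}
V − (V ∪ X) = {}
(V − (V ∪ X))' = {1,2,3,4,5,6,7,8,9}
Z − Y = {}
Z ∩ (Z − Y) = {}
(V − (V ∪ X))' Δ (Z ∩ (Z − Y)) = {1,2,3,4,5,6,7,8,9}
V' = {5,6,7,8,9}
X' = {2,4,8,9}
V' ∩ X' = {8,9}
V ∩ (V' ∩ X') = {}
(V ∩ (V' ∩ X'))' = {1,2,3,4,5,6,7,8,9}
Y' = {1,2,7,8,9}
Z ∩ Y' = {}
Z ∩ (Z ∩ Y') = {}
(V ∩ (V' ∩ X'))' Δ (Z ∩ (Z ∩ Y')) = {1,2,3,4,5,6,7,8,9}
Both equal {1,2,3,4,5,6,7,8,9}, so (V − (V ∪ X))' Δ (Z ∩ (Z − Y)) = (V ∩ (V' ∩ X'))' Δ (Z ∩ (Z ∩ Y')).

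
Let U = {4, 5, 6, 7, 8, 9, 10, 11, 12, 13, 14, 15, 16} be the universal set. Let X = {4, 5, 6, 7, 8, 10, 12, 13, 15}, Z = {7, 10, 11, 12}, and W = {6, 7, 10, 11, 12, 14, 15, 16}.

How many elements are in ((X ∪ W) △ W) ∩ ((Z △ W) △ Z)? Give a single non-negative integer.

0

X ∪ W = {4, 5, 6, 7, 8, 10, 11, 12, 13, 14, 15, 16}
(X ∪ W) △ W = {4, 5, 8, 13}
Z △ W = {6, 14, 15, 16}
(Z △ W) △ Z = {6, 7, 10, 11, 12, 14, 15, 16}
((X ∪ W) △ W) ∩ ((Z △ W) △ Z) = {}
|((X ∪ W) △ W) ∩ ((Z △ W) △ Z)| = 0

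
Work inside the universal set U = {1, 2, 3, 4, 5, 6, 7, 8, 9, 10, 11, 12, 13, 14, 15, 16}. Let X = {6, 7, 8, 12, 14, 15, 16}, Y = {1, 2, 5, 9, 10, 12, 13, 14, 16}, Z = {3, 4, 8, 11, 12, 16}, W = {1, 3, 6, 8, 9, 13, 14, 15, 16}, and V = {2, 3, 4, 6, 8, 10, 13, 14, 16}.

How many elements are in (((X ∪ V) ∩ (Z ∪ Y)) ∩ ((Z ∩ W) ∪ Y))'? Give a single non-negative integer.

8

X ∪ V = {2, 3, 4, 6, 7, 8, 10, 12, 13, 14, 15, 16}
Z ∪ Y = {1, 2, 3, 4, 5, 8, 9, 10, 11, 12, 13, 14, 16}
(X ∪ V) ∩ (Z ∪ Y) = {2, 3, 4, 8, 10, 12, 13, 14, 16}
Z ∩ W = {3, 8, 16}
(Z ∩ W) ∪ Y = {1, 2, 3, 5, 8, 9, 10, 12, 13, 14, 16}
((X ∪ V) ∩ (Z ∪ Y)) ∩ ((Z ∩ W) ∪ Y) = {2, 3, 8, 10, 12, 13, 14, 16}
(((X ∪ V) ∩ (Z ∪ Y)) ∩ ((Z ∩ W) ∪ Y))' = {1, 4, 5, 6, 7, 9, 11, 15}
|(((X ∪ V) ∩ (Z ∪ Y)) ∩ ((Z ∩ W) ∪ Y))'| = 8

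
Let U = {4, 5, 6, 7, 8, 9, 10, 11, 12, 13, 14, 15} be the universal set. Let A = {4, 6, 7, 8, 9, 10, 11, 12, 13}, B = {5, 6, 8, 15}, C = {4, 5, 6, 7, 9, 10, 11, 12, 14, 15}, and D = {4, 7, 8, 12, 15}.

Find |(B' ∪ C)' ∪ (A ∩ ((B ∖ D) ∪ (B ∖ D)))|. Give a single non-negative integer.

B' = {4, 7, 9, 10, 11, 12, 13, 14}
B' ∪ C = {4, 5, 6, 7, 9, 10, 11, 12, 13, 14, 15}
(B' ∪ C)' = {8}
B ∖ D = {5, 6}
(B ∖ D) ∪ (B ∖ D) = {5, 6}
A ∩ ((B ∖ D) ∪ (B ∖ D)) = {6}
(B' ∪ C)' ∪ (A ∩ ((B ∖ D) ∪ (B ∖ D))) = {6, 8}
|(B' ∪ C)' ∪ (A ∩ ((B ∖ D) ∪ (B ∖ D)))| = 2

2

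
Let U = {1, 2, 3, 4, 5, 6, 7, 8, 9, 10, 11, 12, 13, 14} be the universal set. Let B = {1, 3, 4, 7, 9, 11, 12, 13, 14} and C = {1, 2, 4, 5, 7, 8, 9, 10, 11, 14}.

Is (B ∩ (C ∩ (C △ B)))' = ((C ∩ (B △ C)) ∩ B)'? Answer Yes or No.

C △ B = {2, 3, 5, 8, 10, 12, 13}
C ∩ (C △ B) = {2, 5, 8, 10}
B ∩ (C ∩ (C △ B)) = {}
(B ∩ (C ∩ (C △ B)))' = {1, 2, 3, 4, 5, 6, 7, 8, 9, 10, 11, 12, 13, 14}
B △ C = {2, 3, 5, 8, 10, 12, 13}
C ∩ (B △ C) = {2, 5, 8, 10}
(C ∩ (B △ C)) ∩ B = {}
((C ∩ (B △ C)) ∩ B)' = {1, 2, 3, 4, 5, 6, 7, 8, 9, 10, 11, 12, 13, 14}
Both equal {1, 2, 3, 4, 5, 6, 7, 8, 9, 10, 11, 12, 13, 14}, so (B ∩ (C ∩ (C △ B)))' = ((C ∩ (B △ C)) ∩ B)'.

Yes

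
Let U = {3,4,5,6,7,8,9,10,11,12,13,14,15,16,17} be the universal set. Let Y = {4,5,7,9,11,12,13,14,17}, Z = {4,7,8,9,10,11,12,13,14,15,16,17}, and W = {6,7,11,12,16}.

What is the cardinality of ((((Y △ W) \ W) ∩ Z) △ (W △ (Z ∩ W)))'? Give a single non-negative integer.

Y △ W = {4,5,6,9,13,14,16,17}
(Y △ W) \ W = {4,5,9,13,14,17}
((Y △ W) \ W) ∩ Z = {4,9,13,14,17}
Z ∩ W = {7,11,12,16}
W △ (Z ∩ W) = {6}
(((Y △ W) \ W) ∩ Z) △ (W △ (Z ∩ W)) = {4,6,9,13,14,17}
((((Y △ W) \ W) ∩ Z) △ (W △ (Z ∩ W)))' = {3,5,7,8,10,11,12,15,16}
|((((Y △ W) \ W) ∩ Z) △ (W △ (Z ∩ W)))'| = 9

9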